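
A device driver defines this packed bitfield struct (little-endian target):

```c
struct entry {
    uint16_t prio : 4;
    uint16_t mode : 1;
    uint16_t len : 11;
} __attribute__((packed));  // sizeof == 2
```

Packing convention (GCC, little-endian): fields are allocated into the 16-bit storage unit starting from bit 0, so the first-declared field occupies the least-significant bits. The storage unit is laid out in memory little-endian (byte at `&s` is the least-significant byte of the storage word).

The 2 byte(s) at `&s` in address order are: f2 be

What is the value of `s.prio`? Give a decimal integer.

2

[0]=0xf2 [1]=0xbe (little-endian) → word 0xbef2
prio:4 @ bit 0 → (0xbef2>>0)&0xf = 0x2  ←
mode:1 @ bit 4 → (0xbef2>>4)&0x1 = 0x1
len:11 @ bit 5 → (0xbef2>>5)&0x7ff = 0x5f7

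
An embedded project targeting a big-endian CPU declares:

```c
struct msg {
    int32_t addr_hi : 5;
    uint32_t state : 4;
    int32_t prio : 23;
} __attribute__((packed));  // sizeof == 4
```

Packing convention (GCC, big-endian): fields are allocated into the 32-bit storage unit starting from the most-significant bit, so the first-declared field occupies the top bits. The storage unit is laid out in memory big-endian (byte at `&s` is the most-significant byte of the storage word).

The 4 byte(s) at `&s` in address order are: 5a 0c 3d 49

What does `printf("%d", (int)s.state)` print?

[0]=0x5a [1]=0x0c [2]=0x3d [3]=0x49 (big-endian) → word 0x5a0c3d49
addr_hi:5 @ bit 27 → (0x5a0c3d49>>27)&0x1f = 0xb
state:4 @ bit 23 → (0x5a0c3d49>>23)&0xf = 0x4  ←
prio:23 @ bit 0 → (0x5a0c3d49>>0)&0x7fffff = 0xc3d49

4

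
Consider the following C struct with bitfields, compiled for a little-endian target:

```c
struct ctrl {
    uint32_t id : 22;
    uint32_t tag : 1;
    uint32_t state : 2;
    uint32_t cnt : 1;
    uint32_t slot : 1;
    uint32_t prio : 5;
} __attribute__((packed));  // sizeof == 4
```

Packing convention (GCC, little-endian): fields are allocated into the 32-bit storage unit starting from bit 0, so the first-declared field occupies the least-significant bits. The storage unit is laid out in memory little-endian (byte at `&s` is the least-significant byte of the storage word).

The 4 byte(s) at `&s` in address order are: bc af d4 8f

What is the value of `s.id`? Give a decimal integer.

1355708

[0]=0xbc [1]=0xaf [2]=0xd4 [3]=0x8f (little-endian) → word 0x8fd4afbc
id:22 @ bit 0 → (0x8fd4afbc>>0)&0x3fffff = 0x14afbc  ←
tag:1 @ bit 22 → (0x8fd4afbc>>22)&0x1 = 0x1
state:2 @ bit 23 → (0x8fd4afbc>>23)&0x3 = 0x3
cnt:1 @ bit 25 → (0x8fd4afbc>>25)&0x1 = 0x1
slot:1 @ bit 26 → (0x8fd4afbc>>26)&0x1 = 0x1
prio:5 @ bit 27 → (0x8fd4afbc>>27)&0x1f = 0x11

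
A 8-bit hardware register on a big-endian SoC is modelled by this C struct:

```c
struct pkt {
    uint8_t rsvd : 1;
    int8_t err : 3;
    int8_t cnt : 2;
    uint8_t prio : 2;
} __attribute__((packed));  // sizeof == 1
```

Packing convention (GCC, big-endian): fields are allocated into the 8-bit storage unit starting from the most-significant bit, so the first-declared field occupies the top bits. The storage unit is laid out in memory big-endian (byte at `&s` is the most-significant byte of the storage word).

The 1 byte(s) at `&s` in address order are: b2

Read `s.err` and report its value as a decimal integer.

3

[0]=0xb2 (big-endian) → word 0xb2
rsvd [7+:1] = (word>>7) & 0x1 = 1
err [4+:3] = (word>>4) & 0x7 = 3  ←
cnt [2+:2] = (word>>2) & 0x3 = 0
prio [0+:2] = (word>>0) & 0x3 = 2
err signed 3b, MSB=0: value = 3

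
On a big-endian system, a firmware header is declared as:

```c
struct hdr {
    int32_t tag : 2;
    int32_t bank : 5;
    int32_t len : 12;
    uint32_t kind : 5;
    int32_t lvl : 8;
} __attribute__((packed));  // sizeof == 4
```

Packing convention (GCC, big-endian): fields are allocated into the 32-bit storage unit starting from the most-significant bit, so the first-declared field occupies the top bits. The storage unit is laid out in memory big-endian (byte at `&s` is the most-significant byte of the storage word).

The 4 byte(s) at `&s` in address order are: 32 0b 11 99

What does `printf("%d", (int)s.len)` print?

88

[0]=0x32 [1]=0x0b [2]=0x11 [3]=0x99 (big-endian) → word 0x320b1199
tag [30+:2] = (word>>30) & 0x3 = 0
bank [25+:5] = (word>>25) & 0x1f = 25
len [13+:12] = (word>>13) & 0xfff = 88  ←
kind [8+:5] = (word>>8) & 0x1f = 17
lvl [0+:8] = (word>>0) & 0xff = 153
len signed 12b, MSB=0: value = 88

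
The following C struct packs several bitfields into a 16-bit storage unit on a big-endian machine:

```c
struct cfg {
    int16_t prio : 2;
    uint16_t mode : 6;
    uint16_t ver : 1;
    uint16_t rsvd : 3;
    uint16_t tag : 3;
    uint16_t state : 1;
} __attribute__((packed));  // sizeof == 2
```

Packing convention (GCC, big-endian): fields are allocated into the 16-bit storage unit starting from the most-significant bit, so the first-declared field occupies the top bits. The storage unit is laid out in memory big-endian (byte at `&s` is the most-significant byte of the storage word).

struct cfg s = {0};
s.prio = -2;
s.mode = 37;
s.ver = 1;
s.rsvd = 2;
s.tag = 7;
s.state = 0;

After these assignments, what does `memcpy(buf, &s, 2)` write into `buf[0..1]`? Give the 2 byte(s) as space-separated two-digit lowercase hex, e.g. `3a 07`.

prio:2 = -2 → 0x2 << 14 → word 0x8000
mode:6 = 37 → 0x25 << 8 → word 0xa500
ver:1 = 1 → 0x1 << 7 → word 0xa580
rsvd:3 = 2 → 0x2 << 4 → word 0xa5a0
tag:3 = 7 → 0x7 << 1 → word 0xa5ae
state:1 = 0 → 0x0 << 0 → word 0xa5ae
word = 0xa5ae → big-endian bytes:
  [0]=0xa5  [1]=0xae

a5 ae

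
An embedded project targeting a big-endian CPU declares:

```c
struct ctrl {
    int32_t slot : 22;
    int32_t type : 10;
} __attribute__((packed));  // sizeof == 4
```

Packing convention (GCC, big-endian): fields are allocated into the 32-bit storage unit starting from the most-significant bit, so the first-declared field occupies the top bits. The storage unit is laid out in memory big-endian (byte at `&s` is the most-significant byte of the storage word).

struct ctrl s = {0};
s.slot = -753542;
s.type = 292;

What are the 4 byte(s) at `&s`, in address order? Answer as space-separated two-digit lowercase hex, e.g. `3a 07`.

slot (22b) val=-753542 bits=0x34807a at bit 10: 0xd201e800
type (10b) val=292 bits=0x124 at bit 0: 0xd201e924
word = 0xd201e924 → big-endian bytes:
  [0]=0xd2  [1]=0x01  [2]=0xe9  [3]=0x24

d2 01 e9 24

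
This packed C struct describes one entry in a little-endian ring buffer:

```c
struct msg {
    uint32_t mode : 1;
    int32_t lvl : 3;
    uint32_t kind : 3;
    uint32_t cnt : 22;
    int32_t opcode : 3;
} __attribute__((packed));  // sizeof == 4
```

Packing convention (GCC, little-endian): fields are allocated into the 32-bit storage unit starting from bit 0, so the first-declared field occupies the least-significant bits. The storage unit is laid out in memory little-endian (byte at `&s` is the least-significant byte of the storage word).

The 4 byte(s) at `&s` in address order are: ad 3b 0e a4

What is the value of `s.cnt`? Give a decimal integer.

[0]=0xad [1]=0x3b [2]=0x0e [3]=0xa4 (little-endian) → word 0xa40e3bad
mode [0+:1] = (word>>0) & 0x1 = 1
lvl [1+:3] = (word>>1) & 0x7 = 6
kind [4+:3] = (word>>4) & 0x7 = 2
cnt [7+:22] = (word>>7) & 0x3fffff = 531575  ←
opcode [29+:3] = (word>>29) & 0x7 = 5

531575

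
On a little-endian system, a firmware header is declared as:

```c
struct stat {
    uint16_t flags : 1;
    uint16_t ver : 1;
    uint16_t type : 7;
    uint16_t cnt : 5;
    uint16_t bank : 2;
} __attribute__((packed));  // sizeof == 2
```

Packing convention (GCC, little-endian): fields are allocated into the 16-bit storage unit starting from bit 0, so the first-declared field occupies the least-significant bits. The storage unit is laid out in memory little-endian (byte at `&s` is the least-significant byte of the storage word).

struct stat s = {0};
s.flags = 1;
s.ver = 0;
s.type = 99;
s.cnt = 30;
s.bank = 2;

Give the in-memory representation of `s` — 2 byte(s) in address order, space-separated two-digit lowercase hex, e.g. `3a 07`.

[0+:1] flags=1 & 0x1 = 0x1; word=0x0001
[1+:1] ver=0 & 0x1 = 0x0; word=0x0001
[2+:7] type=99 & 0x7f = 0x63; word=0x018d
[9+:5] cnt=30 & 0x1f = 0x1e; word=0x3d8d
[14+:2] bank=2 & 0x3 = 0x2; word=0xbd8d
word = 0xbd8d → little-endian bytes:
  [0]=0x8d  [1]=0xbd

8d bd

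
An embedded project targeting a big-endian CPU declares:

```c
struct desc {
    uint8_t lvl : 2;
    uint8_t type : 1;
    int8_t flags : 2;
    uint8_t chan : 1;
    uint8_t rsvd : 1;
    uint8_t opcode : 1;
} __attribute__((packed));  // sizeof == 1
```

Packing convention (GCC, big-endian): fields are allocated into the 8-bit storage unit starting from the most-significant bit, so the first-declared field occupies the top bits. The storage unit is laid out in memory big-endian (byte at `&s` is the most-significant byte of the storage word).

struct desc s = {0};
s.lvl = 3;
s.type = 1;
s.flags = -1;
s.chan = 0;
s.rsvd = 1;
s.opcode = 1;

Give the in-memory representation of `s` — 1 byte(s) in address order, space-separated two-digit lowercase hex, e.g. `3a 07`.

fb

[6+:2] lvl=3 & 0x3 = 0x3; word=0xc0
[5+:1] type=1 & 0x1 = 0x1; word=0xe0
[3+:2] flags=-1 & 0x3 = 0x3; word=0xf8
[2+:1] chan=0 & 0x1 = 0x0; word=0xf8
[1+:1] rsvd=1 & 0x1 = 0x1; word=0xfa
[0+:1] opcode=1 & 0x1 = 0x1; word=0xfb
word = 0xfb → big-endian bytes:
  [0]=0xfb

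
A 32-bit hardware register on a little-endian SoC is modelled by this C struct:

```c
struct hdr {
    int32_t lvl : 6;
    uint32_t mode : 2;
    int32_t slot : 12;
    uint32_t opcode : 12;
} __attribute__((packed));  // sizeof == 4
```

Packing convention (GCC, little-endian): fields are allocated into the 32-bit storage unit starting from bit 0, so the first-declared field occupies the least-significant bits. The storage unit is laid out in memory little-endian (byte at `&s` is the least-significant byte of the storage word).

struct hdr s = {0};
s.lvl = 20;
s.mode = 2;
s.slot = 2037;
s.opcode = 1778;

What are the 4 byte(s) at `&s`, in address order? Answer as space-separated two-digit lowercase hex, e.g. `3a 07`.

lvl:6 = 20 → 0x14 << 0 → word 0x00000014
mode:2 = 2 → 0x2 << 6 → word 0x00000094
slot:12 = 2037 → 0x7f5 << 8 → word 0x0007f594
opcode:12 = 1778 → 0x6f2 << 20 → word 0x6f27f594
word = 0x6f27f594 → little-endian bytes:
  [0]=0x94  [1]=0xf5  [2]=0x27  [3]=0x6f

94 f5 27 6f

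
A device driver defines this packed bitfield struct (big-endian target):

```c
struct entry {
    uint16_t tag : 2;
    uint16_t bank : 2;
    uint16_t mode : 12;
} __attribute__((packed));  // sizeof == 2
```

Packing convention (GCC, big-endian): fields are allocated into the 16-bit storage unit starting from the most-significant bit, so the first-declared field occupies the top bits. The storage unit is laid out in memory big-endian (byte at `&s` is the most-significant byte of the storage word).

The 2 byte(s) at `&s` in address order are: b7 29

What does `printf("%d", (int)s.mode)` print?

1833

[0]=0xb7 [1]=0x29 (big-endian) → word 0xb729
tag:2 @ bit 14 → (0xb729>>14)&0x3 = 0x2
bank:2 @ bit 12 → (0xb729>>12)&0x3 = 0x3
mode:12 @ bit 0 → (0xb729>>0)&0xfff = 0x729  ←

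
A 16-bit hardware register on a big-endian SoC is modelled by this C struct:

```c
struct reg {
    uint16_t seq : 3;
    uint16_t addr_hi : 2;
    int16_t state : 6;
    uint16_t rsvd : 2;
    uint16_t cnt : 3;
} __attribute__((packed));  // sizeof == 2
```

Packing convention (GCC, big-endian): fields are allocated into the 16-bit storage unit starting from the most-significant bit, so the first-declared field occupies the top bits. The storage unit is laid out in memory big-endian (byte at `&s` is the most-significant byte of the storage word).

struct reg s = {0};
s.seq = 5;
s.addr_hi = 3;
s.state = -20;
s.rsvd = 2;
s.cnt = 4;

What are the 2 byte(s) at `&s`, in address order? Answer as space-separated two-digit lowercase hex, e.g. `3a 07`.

seq (3b) val=5 bits=0x5 at bit 13: 0xa000
addr_hi (2b) val=3 bits=0x3 at bit 11: 0xb800
state (6b) val=-20 bits=0x2c at bit 5: 0xbd80
rsvd (2b) val=2 bits=0x2 at bit 3: 0xbd90
cnt (3b) val=4 bits=0x4 at bit 0: 0xbd94
word = 0xbd94 → big-endian bytes:
  [0]=0xbd  [1]=0x94

bd 94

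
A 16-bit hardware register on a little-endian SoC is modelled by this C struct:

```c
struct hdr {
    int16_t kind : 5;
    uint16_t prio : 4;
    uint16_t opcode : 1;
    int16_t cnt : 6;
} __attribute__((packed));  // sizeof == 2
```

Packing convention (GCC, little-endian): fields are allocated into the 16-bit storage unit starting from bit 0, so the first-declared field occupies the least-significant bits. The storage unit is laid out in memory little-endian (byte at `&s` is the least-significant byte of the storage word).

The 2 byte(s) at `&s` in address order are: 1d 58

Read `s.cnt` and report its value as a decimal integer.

[0]=0x1d [1]=0x58 (little-endian) → word 0x581d
kind [0+:5] = (word>>0) & 0x1f = 29
prio [5+:4] = (word>>5) & 0xf = 0
opcode [9+:1] = (word>>9) & 0x1 = 0
cnt [10+:6] = (word>>10) & 0x3f = 22  ←
cnt signed 6b, MSB=0: value = 22

22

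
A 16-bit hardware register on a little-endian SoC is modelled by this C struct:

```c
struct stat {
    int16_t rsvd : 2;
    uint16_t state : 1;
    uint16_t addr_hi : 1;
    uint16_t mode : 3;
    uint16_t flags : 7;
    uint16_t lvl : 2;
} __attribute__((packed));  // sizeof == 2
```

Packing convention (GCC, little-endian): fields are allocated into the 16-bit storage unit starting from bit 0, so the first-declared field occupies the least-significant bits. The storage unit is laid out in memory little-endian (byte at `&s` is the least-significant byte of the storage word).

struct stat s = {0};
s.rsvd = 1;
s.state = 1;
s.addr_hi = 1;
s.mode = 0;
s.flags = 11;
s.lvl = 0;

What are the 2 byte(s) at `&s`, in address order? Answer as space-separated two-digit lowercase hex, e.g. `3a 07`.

8d 05

rsvd (2b) val=1 bits=0x1 at bit 0: 0x0001
state (1b) val=1 bits=0x1 at bit 2: 0x0005
addr_hi (1b) val=1 bits=0x1 at bit 3: 0x000d
mode (3b) val=0 bits=0x0 at bit 4: 0x000d
flags (7b) val=11 bits=0xb at bit 7: 0x058d
lvl (2b) val=0 bits=0x0 at bit 14: 0x058d
word = 0x058d → little-endian bytes:
  [0]=0x8d  [1]=0x05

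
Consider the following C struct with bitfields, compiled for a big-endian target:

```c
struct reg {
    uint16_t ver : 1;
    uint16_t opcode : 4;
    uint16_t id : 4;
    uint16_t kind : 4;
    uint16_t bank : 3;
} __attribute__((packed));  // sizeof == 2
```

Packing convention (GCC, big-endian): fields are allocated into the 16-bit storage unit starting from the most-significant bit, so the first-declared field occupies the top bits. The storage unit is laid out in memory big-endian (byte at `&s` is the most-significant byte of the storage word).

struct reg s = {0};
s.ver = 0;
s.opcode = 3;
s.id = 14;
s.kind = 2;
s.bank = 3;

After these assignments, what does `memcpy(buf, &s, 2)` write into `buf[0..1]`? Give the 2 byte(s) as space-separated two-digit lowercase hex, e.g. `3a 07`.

ver (1b) val=0 bits=0x0 at bit 15: 0x0000
opcode (4b) val=3 bits=0x3 at bit 11: 0x1800
id (4b) val=14 bits=0xe at bit 7: 0x1f00
kind (4b) val=2 bits=0x2 at bit 3: 0x1f10
bank (3b) val=3 bits=0x3 at bit 0: 0x1f13
word = 0x1f13 → big-endian bytes:
  [0]=0x1f  [1]=0x13

1f 13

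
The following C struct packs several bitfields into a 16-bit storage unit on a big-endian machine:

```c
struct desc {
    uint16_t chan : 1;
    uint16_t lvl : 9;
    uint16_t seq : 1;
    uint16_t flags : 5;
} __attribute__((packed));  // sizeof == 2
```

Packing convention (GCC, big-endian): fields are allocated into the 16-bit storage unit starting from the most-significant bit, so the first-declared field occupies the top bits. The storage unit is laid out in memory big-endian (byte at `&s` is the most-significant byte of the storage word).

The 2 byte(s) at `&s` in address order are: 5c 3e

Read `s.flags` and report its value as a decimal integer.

[0]=0x5c [1]=0x3e (big-endian) → word 0x5c3e
chan [15+:1] = (word>>15) & 0x1 = 0
lvl [6+:9] = (word>>6) & 0x1ff = 368
seq [5+:1] = (word>>5) & 0x1 = 1
flags [0+:5] = (word>>0) & 0x1f = 30  ←

30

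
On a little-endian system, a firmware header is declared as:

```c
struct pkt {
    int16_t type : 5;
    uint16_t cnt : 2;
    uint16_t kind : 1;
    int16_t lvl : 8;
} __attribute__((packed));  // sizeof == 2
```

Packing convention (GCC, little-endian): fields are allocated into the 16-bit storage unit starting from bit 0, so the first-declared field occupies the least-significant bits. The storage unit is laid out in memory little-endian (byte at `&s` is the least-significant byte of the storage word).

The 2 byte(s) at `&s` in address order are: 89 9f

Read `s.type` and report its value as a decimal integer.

[0]=0x89 [1]=0x9f (little-endian) → word 0x9f89
type:5 @ bit 0 → (0x9f89>>0)&0x1f = 0x9  ←
cnt:2 @ bit 5 → (0x9f89>>5)&0x3 = 0x0
kind:1 @ bit 7 → (0x9f89>>7)&0x1 = 0x1
lvl:8 @ bit 8 → (0x9f89>>8)&0xff = 0x9f
type signed 5b, MSB=0: value = 9

9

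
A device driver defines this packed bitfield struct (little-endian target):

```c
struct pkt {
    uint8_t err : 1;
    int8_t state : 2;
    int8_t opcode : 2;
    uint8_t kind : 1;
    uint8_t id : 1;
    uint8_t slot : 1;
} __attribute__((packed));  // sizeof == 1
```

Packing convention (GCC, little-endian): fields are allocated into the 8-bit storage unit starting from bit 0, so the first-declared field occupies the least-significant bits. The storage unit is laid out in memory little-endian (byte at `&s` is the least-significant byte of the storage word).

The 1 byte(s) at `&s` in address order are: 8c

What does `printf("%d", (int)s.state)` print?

-2

[0]=0x8c (little-endian) → word 0x8c
err:1 @ bit 0 → (0x8c>>0)&0x1 = 0x0
state:2 @ bit 1 → (0x8c>>1)&0x3 = 0x2  ←
opcode:2 @ bit 3 → (0x8c>>3)&0x3 = 0x1
kind:1 @ bit 5 → (0x8c>>5)&0x1 = 0x0
id:1 @ bit 6 → (0x8c>>6)&0x1 = 0x0
slot:1 @ bit 7 → (0x8c>>7)&0x1 = 0x1
state signed 2b, MSB=1: 2 - 4 = -2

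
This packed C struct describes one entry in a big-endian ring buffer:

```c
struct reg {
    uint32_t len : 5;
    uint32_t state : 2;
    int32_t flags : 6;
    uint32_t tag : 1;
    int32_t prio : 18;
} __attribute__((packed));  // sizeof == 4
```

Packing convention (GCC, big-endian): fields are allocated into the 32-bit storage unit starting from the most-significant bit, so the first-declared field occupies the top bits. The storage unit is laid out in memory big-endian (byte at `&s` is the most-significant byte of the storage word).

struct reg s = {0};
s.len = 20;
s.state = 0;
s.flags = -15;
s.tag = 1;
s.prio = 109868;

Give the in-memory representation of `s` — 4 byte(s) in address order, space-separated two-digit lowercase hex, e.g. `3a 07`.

a1 8d ad 2c

[27+:5] len=20 & 0x1f = 0x14; word=0xa0000000
[25+:2] state=0 & 0x3 = 0x0; word=0xa0000000
[19+:6] flags=-15 & 0x3f = 0x31; word=0xa1880000
[18+:1] tag=1 & 0x1 = 0x1; word=0xa18c0000
[0+:18] prio=109868 & 0x3ffff = 0x1ad2c; word=0xa18dad2c
word = 0xa18dad2c → big-endian bytes:
  [0]=0xa1  [1]=0x8d  [2]=0xad  [3]=0x2c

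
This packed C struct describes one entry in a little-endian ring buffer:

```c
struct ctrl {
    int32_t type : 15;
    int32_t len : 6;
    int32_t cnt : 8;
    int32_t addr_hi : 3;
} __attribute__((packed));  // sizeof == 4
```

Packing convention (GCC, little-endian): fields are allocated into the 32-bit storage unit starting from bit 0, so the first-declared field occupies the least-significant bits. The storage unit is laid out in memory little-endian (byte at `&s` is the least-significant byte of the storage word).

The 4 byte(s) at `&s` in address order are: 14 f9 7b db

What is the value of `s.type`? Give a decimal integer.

-1772

[0]=0x14 [1]=0xf9 [2]=0x7b [3]=0xdb (little-endian) → word 0xdb7bf914
type:15 @ bit 0 → (0xdb7bf914>>0)&0x7fff = 0x7914  ←
len:6 @ bit 15 → (0xdb7bf914>>15)&0x3f = 0x37
cnt:8 @ bit 21 → (0xdb7bf914>>21)&0xff = 0xdb
addr_hi:3 @ bit 29 → (0xdb7bf914>>29)&0x7 = 0x6
type signed 15b, MSB=1: 30996 - 32768 = -1772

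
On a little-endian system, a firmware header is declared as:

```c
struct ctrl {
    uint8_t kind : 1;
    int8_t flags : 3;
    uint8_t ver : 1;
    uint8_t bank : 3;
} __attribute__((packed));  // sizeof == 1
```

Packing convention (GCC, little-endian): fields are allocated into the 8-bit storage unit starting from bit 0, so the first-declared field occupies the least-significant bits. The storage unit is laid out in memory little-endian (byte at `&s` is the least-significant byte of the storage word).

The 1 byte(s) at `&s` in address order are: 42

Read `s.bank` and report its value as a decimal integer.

[0]=0x42 (little-endian) → word 0x42
kind:1 @ bit 0 → (0x42>>0)&0x1 = 0x0
flags:3 @ bit 1 → (0x42>>1)&0x7 = 0x1
ver:1 @ bit 4 → (0x42>>4)&0x1 = 0x0
bank:3 @ bit 5 → (0x42>>5)&0x7 = 0x2  ←

2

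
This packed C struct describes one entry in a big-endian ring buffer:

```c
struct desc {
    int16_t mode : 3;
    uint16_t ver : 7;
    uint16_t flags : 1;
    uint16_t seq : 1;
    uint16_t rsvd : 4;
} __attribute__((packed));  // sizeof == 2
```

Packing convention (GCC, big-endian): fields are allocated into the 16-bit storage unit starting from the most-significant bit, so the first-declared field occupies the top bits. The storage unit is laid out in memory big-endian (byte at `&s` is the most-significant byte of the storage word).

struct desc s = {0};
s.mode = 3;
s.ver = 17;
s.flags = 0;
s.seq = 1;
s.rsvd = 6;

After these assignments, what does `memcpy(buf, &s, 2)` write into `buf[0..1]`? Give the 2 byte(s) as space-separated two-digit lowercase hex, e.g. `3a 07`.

64 56

mode (3b) val=3 bits=0x3 at bit 13: 0x6000
ver (7b) val=17 bits=0x11 at bit 6: 0x6440
flags (1b) val=0 bits=0x0 at bit 5: 0x6440
seq (1b) val=1 bits=0x1 at bit 4: 0x6450
rsvd (4b) val=6 bits=0x6 at bit 0: 0x6456
word = 0x6456 → big-endian bytes:
  [0]=0x64  [1]=0x56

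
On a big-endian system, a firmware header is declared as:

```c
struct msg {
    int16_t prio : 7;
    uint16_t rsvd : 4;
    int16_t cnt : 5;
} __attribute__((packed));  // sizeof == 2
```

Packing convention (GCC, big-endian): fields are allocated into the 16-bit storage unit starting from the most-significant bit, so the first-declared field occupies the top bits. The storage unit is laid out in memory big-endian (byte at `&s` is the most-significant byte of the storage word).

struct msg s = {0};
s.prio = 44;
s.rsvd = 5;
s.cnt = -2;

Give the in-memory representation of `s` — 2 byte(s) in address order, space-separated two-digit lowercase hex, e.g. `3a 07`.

58 be

[9+:7] prio=44 & 0x7f = 0x2c; word=0x5800
[5+:4] rsvd=5 & 0xf = 0x5; word=0x58a0
[0+:5] cnt=-2 & 0x1f = 0x1e; word=0x58be
word = 0x58be → big-endian bytes:
  [0]=0x58  [1]=0xbe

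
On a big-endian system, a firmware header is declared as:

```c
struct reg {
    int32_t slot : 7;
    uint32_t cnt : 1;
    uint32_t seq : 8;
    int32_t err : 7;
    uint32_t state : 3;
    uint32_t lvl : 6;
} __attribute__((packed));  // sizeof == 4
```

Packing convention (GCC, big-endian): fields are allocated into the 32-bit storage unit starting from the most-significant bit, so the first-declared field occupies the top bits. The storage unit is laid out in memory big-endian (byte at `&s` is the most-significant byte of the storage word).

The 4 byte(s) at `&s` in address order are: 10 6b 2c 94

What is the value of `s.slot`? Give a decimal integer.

[0]=0x10 [1]=0x6b [2]=0x2c [3]=0x94 (big-endian) → word 0x106b2c94
slot:7 @ bit 25 → (0x106b2c94>>25)&0x7f = 0x8  ←
cnt:1 @ bit 24 → (0x106b2c94>>24)&0x1 = 0x0
seq:8 @ bit 16 → (0x106b2c94>>16)&0xff = 0x6b
err:7 @ bit 9 → (0x106b2c94>>9)&0x7f = 0x16
state:3 @ bit 6 → (0x106b2c94>>6)&0x7 = 0x2
lvl:6 @ bit 0 → (0x106b2c94>>0)&0x3f = 0x14
slot signed 7b, MSB=0: value = 8

8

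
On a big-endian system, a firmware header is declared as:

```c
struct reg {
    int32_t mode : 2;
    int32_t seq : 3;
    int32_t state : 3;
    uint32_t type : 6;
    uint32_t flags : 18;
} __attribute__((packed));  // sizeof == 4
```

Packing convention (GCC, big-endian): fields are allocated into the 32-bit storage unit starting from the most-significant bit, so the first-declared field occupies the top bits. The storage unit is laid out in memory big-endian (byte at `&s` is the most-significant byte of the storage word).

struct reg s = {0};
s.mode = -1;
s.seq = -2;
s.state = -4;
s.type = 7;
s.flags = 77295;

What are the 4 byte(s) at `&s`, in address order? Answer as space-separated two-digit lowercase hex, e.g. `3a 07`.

f4 1d 2d ef

mode (2b) val=-1 bits=0x3 at bit 30: 0xc0000000
seq (3b) val=-2 bits=0x6 at bit 27: 0xf0000000
state (3b) val=-4 bits=0x4 at bit 24: 0xf4000000
type (6b) val=7 bits=0x7 at bit 18: 0xf41c0000
flags (18b) val=77295 bits=0x12def at bit 0: 0xf41d2def
word = 0xf41d2def → big-endian bytes:
  [0]=0xf4  [1]=0x1d  [2]=0x2d  [3]=0xef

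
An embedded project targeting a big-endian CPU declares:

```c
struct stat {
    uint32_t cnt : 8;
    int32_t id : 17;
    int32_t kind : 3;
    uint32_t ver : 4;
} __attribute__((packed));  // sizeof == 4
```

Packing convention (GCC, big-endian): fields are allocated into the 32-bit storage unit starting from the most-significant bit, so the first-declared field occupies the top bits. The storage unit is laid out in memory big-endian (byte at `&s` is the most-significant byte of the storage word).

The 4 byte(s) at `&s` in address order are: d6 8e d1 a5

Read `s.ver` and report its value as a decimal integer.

[0]=0xd6 [1]=0x8e [2]=0xd1 [3]=0xa5 (big-endian) → word 0xd68ed1a5
cnt [24+:8] = (word>>24) & 0xff = 214
id [7+:17] = (word>>7) & 0x1ffff = 73123
kind [4+:3] = (word>>4) & 0x7 = 2
ver [0+:4] = (word>>0) & 0xf = 5  ←

5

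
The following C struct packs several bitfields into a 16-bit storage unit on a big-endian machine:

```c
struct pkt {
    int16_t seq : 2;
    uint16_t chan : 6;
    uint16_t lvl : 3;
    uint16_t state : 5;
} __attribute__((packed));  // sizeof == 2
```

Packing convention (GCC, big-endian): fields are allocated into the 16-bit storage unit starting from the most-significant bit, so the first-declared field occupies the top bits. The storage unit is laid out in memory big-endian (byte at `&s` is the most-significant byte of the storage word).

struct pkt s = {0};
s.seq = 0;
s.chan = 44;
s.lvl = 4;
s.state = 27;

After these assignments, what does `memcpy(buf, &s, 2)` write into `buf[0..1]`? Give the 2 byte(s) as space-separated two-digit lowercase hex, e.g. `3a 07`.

seq (2b) val=0 bits=0x0 at bit 14: 0x0000
chan (6b) val=44 bits=0x2c at bit 8: 0x2c00
lvl (3b) val=4 bits=0x4 at bit 5: 0x2c80
state (5b) val=27 bits=0x1b at bit 0: 0x2c9b
word = 0x2c9b → big-endian bytes:
  [0]=0x2c  [1]=0x9b

2c 9b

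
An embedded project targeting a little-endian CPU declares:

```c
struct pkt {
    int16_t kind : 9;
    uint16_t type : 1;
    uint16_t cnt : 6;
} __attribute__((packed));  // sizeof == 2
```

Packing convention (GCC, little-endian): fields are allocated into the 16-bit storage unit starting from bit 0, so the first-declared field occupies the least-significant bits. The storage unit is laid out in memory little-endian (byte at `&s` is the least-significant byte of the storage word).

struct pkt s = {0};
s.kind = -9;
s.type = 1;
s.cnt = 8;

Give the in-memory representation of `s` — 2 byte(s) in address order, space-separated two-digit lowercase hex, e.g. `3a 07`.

kind:9 = -9 → 0x1f7 << 0 → word 0x01f7
type:1 = 1 → 0x1 << 9 → word 0x03f7
cnt:6 = 8 → 0x8 << 10 → word 0x23f7
word = 0x23f7 → little-endian bytes:
  [0]=0xf7  [1]=0x23

f7 23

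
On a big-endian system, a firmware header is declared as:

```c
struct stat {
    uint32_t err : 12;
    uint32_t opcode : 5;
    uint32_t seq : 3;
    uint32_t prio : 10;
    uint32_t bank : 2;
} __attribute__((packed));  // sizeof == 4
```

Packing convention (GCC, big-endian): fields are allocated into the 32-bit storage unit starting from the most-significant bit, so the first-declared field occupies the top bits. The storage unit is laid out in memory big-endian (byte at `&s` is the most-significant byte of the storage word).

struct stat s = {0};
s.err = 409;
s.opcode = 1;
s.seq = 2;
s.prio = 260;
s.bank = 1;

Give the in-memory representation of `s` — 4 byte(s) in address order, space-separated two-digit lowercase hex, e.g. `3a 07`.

19 90 a4 11

err:12 = 409 → 0x199 << 20 → word 0x19900000
opcode:5 = 1 → 0x1 << 15 → word 0x19908000
seq:3 = 2 → 0x2 << 12 → word 0x1990a000
prio:10 = 260 → 0x104 << 2 → word 0x1990a410
bank:2 = 1 → 0x1 << 0 → word 0x1990a411
word = 0x1990a411 → big-endian bytes:
  [0]=0x19  [1]=0x90  [2]=0xa4  [3]=0x11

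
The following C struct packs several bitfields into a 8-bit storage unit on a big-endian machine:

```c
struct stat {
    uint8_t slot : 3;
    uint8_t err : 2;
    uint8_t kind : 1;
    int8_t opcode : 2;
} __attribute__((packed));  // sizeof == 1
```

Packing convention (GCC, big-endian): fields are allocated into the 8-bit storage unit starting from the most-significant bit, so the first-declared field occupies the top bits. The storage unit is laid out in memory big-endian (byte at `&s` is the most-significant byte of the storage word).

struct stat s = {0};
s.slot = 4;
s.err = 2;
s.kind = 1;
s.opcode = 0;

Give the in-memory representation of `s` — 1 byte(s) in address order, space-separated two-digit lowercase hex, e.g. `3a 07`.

94

slot:3 = 4 → 0x4 << 5 → word 0x80
err:2 = 2 → 0x2 << 3 → word 0x90
kind:1 = 1 → 0x1 << 2 → word 0x94
opcode:2 = 0 → 0x0 << 0 → word 0x94
word = 0x94 → big-endian bytes:
  [0]=0x94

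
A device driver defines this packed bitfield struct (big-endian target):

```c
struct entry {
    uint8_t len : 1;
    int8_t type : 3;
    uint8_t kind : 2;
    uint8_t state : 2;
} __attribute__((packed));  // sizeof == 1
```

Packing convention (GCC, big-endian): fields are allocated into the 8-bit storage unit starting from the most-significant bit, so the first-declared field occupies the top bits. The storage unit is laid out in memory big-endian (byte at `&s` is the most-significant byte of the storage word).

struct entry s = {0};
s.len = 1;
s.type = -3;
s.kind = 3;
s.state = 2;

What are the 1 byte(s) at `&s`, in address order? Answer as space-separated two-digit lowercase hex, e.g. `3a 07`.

len (1b) val=1 bits=0x1 at bit 7: 0x80
type (3b) val=-3 bits=0x5 at bit 4: 0xd0
kind (2b) val=3 bits=0x3 at bit 2: 0xdc
state (2b) val=2 bits=0x2 at bit 0: 0xde
word = 0xde → big-endian bytes:
  [0]=0xde

de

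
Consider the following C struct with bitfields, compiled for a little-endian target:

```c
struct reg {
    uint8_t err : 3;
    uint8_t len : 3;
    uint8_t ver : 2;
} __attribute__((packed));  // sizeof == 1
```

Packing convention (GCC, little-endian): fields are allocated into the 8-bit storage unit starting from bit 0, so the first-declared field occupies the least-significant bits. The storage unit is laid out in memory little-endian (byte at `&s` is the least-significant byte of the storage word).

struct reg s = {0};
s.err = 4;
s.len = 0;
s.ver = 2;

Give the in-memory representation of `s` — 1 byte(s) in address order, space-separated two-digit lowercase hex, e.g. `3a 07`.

err:3 = 4 → 0x4 << 0 → word 0x04
len:3 = 0 → 0x0 << 3 → word 0x04
ver:2 = 2 → 0x2 << 6 → word 0x84
word = 0x84 → little-endian bytes:
  [0]=0x84

84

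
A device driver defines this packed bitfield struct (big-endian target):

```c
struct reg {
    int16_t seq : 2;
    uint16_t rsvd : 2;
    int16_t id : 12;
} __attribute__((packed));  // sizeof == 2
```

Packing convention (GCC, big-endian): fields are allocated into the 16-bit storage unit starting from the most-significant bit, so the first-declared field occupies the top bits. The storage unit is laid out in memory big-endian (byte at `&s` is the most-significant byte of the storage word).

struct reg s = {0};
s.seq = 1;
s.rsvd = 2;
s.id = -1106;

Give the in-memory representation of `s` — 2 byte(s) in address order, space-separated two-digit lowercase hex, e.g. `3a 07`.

6b ae

[14+:2] seq=1 & 0x3 = 0x1; word=0x4000
[12+:2] rsvd=2 & 0x3 = 0x2; word=0x6000
[0+:12] id=-1106 & 0xfff = 0xbae; word=0x6bae
word = 0x6bae → big-endian bytes:
  [0]=0x6b  [1]=0xae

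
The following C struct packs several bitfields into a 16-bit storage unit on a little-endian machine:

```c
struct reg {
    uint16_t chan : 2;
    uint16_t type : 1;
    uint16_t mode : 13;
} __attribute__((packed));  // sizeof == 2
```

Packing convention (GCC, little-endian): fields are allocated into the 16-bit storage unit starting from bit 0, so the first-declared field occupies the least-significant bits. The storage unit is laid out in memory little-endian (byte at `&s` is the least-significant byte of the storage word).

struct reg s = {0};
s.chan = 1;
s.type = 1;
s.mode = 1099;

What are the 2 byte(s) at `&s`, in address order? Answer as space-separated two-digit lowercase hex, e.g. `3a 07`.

chan (2b) val=1 bits=0x1 at bit 0: 0x0001
type (1b) val=1 bits=0x1 at bit 2: 0x0005
mode (13b) val=1099 bits=0x44b at bit 3: 0x225d
word = 0x225d → little-endian bytes:
  [0]=0x5d  [1]=0x22

5d 22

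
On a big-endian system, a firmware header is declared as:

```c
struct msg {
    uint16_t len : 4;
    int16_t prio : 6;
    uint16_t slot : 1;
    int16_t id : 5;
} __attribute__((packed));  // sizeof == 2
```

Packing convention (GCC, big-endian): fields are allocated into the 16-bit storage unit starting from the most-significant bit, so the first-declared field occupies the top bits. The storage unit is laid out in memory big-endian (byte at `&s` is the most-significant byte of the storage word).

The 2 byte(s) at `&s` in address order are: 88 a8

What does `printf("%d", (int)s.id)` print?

8

[0]=0x88 [1]=0xa8 (big-endian) → word 0x88a8
len [12+:4] = (word>>12) & 0xf = 8
prio [6+:6] = (word>>6) & 0x3f = 34
slot [5+:1] = (word>>5) & 0x1 = 1
id [0+:5] = (word>>0) & 0x1f = 8  ←
id signed 5b, MSB=0: value = 8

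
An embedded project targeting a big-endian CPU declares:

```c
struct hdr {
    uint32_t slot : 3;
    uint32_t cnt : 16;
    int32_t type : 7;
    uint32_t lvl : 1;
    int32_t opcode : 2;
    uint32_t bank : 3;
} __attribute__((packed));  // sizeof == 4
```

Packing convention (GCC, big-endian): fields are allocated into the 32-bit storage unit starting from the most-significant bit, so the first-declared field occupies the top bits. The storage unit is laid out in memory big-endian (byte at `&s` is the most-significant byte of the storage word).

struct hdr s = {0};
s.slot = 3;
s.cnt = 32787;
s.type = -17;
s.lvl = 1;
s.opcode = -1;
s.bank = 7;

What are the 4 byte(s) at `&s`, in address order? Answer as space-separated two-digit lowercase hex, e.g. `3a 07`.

70 02 7b ff

[29+:3] slot=3 & 0x7 = 0x3; word=0x60000000
[13+:16] cnt=32787 & 0xffff = 0x8013; word=0x70026000
[6+:7] type=-17 & 0x7f = 0x6f; word=0x70027bc0
[5+:1] lvl=1 & 0x1 = 0x1; word=0x70027be0
[3+:2] opcode=-1 & 0x3 = 0x3; word=0x70027bf8
[0+:3] bank=7 & 0x7 = 0x7; word=0x70027bff
word = 0x70027bff → big-endian bytes:
  [0]=0x70  [1]=0x02  [2]=0x7b  [3]=0xff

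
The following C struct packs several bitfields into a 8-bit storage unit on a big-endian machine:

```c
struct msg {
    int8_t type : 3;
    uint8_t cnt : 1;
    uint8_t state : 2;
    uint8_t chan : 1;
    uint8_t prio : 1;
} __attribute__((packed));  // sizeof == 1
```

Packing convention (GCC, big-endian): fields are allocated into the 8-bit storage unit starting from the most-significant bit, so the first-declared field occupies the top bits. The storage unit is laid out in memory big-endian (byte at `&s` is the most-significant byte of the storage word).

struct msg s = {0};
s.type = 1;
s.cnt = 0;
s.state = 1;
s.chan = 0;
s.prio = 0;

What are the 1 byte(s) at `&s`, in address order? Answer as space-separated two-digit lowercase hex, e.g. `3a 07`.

24

[5+:3] type=1 & 0x7 = 0x1; word=0x20
[4+:1] cnt=0 & 0x1 = 0x0; word=0x20
[2+:2] state=1 & 0x3 = 0x1; word=0x24
[1+:1] chan=0 & 0x1 = 0x0; word=0x24
[0+:1] prio=0 & 0x1 = 0x0; word=0x24
word = 0x24 → big-endian bytes:
  [0]=0x24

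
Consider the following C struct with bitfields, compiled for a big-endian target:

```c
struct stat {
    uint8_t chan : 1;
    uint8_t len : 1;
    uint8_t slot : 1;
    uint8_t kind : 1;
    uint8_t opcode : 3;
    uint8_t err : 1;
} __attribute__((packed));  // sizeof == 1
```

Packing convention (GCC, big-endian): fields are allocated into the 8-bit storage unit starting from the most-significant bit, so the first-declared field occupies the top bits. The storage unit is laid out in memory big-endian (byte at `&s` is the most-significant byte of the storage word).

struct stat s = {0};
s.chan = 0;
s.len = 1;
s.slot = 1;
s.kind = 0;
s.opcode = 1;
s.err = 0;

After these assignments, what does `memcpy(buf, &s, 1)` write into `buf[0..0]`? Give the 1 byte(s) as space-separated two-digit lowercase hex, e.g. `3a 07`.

62

[7+:1] chan=0 & 0x1 = 0x0; word=0x00
[6+:1] len=1 & 0x1 = 0x1; word=0x40
[5+:1] slot=1 & 0x1 = 0x1; word=0x60
[4+:1] kind=0 & 0x1 = 0x0; word=0x60
[1+:3] opcode=1 & 0x7 = 0x1; word=0x62
[0+:1] err=0 & 0x1 = 0x0; word=0x62
word = 0x62 → big-endian bytes:
  [0]=0x62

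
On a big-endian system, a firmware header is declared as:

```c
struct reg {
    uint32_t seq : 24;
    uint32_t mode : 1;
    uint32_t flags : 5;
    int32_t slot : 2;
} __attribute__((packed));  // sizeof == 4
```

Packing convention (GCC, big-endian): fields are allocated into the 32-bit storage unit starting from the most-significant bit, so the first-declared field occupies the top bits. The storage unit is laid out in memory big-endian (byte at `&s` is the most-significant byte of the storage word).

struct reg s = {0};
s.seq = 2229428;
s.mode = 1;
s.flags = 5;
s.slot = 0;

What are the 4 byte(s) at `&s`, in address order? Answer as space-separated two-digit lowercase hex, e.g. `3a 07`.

seq (24b) val=2229428 bits=0x2204b4 at bit 8: 0x2204b400
mode (1b) val=1 bits=0x1 at bit 7: 0x2204b480
flags (5b) val=5 bits=0x5 at bit 2: 0x2204b494
slot (2b) val=0 bits=0x0 at bit 0: 0x2204b494
word = 0x2204b494 → big-endian bytes:
  [0]=0x22  [1]=0x04  [2]=0xb4  [3]=0x94

22 04 b4 94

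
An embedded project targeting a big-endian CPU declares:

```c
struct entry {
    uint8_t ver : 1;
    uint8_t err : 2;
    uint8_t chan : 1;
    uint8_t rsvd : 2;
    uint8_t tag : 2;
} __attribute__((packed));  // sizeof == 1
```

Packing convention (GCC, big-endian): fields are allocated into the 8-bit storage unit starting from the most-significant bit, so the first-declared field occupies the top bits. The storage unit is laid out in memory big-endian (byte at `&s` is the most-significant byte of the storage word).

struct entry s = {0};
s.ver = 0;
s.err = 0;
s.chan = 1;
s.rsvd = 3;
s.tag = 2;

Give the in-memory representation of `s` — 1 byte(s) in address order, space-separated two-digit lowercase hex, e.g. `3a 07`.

ver:1 = 0 → 0x0 << 7 → word 0x00
err:2 = 0 → 0x0 << 5 → word 0x00
chan:1 = 1 → 0x1 << 4 → word 0x10
rsvd:2 = 3 → 0x3 << 2 → word 0x1c
tag:2 = 2 → 0x2 << 0 → word 0x1e
word = 0x1e → big-endian bytes:
  [0]=0x1e

1e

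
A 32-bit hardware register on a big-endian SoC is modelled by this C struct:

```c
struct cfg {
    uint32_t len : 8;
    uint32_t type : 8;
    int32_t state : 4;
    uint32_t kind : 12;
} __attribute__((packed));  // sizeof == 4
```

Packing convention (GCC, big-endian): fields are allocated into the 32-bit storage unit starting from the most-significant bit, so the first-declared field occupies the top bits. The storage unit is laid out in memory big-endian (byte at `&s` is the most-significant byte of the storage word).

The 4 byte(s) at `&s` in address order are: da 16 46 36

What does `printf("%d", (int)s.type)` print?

[0]=0xda [1]=0x16 [2]=0x46 [3]=0x36 (big-endian) → word 0xda164636
len:8 @ bit 24 → (0xda164636>>24)&0xff = 0xda
type:8 @ bit 16 → (0xda164636>>16)&0xff = 0x16  ←
state:4 @ bit 12 → (0xda164636>>12)&0xf = 0x4
kind:12 @ bit 0 → (0xda164636>>0)&0xfff = 0x636

22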